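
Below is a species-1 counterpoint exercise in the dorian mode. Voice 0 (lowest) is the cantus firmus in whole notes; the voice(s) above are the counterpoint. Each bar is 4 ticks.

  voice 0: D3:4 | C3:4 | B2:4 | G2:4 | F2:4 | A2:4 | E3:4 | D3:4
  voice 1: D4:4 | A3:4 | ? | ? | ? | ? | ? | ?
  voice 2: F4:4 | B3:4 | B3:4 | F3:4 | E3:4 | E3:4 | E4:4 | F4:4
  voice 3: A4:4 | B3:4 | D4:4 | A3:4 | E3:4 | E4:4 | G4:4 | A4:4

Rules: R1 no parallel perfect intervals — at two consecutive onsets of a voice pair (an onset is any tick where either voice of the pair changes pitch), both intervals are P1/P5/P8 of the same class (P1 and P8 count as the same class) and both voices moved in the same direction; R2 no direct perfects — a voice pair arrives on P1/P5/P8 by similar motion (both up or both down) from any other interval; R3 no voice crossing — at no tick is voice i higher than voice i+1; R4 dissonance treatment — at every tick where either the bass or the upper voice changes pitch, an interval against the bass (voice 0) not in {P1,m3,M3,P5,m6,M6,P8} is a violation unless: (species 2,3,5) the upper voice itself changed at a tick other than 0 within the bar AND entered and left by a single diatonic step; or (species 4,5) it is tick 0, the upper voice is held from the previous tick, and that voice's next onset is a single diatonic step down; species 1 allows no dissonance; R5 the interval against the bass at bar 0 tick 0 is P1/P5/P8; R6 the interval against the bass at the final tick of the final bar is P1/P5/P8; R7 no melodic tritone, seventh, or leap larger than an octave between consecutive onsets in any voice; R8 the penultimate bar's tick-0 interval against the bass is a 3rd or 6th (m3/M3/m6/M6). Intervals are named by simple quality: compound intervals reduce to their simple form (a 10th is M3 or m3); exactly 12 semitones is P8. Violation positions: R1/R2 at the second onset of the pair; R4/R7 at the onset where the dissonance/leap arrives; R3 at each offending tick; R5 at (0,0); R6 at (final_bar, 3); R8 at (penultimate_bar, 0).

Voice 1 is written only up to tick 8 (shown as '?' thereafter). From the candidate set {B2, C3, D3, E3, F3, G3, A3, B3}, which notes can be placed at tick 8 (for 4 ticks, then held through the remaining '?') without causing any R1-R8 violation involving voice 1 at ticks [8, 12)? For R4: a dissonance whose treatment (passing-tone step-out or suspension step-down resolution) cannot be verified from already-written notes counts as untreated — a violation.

{B3, D3, G3}

B2: violates R2,R7
C3: violates R4
D3: legal
E3: violates R4
F3: violates R4
G3: legal
A3: violates R4
B3: legal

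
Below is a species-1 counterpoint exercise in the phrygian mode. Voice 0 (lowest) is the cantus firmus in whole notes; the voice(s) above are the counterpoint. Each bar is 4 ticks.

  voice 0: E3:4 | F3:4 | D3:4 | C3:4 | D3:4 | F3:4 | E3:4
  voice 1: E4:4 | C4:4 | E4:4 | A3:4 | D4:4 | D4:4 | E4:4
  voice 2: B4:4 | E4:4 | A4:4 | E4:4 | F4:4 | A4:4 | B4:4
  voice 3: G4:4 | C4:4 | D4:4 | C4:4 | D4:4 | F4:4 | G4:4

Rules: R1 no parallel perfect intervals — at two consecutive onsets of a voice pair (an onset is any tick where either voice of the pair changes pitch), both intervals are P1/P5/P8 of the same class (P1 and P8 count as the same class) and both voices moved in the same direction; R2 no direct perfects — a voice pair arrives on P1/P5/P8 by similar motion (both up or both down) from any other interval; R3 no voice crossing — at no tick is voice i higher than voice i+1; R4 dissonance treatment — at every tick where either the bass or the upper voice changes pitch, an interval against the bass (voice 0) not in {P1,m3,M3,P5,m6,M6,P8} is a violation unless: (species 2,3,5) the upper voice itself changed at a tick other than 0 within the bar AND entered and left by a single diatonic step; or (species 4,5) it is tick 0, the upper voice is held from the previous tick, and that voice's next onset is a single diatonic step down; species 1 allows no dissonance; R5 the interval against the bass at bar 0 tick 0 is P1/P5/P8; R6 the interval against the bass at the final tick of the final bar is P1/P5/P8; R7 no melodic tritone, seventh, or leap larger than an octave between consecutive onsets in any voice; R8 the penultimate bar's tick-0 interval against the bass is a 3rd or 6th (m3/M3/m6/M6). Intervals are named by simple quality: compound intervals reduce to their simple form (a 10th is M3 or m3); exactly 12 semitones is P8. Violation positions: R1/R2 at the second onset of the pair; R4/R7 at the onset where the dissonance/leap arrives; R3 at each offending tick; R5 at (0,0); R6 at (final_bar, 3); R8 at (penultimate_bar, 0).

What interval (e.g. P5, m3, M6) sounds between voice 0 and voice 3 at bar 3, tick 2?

P8

voice 0=C3 voice 3=C4 -> P8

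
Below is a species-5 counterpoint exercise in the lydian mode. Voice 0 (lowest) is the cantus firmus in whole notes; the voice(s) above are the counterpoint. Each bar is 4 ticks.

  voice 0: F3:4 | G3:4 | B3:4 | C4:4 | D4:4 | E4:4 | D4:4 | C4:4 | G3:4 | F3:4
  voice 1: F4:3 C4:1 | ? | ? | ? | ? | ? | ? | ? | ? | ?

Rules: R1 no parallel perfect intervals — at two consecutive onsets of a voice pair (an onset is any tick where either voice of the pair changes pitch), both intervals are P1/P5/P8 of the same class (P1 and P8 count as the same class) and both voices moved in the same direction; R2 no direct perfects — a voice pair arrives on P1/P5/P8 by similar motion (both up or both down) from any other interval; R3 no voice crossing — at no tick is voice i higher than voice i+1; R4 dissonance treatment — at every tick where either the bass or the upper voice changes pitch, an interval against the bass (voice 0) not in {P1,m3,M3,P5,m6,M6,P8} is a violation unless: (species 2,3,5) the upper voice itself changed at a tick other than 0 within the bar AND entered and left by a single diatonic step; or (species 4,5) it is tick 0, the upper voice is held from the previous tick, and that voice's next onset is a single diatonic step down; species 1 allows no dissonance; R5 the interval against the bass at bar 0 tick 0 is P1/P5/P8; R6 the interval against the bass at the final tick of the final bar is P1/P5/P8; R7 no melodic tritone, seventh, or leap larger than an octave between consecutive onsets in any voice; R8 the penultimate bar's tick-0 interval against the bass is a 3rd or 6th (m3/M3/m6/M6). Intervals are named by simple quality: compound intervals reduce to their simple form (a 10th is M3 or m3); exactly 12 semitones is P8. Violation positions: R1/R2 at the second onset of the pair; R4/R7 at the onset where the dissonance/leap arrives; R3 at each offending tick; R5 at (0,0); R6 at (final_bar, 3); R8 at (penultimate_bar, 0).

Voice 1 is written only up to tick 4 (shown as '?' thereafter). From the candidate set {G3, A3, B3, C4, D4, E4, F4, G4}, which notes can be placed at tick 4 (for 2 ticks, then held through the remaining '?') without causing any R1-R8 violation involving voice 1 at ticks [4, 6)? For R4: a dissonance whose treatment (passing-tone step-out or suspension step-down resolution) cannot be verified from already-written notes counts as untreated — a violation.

{B3, E4, G3}

G3: legal
A3: violates R4
B3: legal
C4: violates R4
D4: violates R1
E4: legal
F4: violates R4
G4: violates R2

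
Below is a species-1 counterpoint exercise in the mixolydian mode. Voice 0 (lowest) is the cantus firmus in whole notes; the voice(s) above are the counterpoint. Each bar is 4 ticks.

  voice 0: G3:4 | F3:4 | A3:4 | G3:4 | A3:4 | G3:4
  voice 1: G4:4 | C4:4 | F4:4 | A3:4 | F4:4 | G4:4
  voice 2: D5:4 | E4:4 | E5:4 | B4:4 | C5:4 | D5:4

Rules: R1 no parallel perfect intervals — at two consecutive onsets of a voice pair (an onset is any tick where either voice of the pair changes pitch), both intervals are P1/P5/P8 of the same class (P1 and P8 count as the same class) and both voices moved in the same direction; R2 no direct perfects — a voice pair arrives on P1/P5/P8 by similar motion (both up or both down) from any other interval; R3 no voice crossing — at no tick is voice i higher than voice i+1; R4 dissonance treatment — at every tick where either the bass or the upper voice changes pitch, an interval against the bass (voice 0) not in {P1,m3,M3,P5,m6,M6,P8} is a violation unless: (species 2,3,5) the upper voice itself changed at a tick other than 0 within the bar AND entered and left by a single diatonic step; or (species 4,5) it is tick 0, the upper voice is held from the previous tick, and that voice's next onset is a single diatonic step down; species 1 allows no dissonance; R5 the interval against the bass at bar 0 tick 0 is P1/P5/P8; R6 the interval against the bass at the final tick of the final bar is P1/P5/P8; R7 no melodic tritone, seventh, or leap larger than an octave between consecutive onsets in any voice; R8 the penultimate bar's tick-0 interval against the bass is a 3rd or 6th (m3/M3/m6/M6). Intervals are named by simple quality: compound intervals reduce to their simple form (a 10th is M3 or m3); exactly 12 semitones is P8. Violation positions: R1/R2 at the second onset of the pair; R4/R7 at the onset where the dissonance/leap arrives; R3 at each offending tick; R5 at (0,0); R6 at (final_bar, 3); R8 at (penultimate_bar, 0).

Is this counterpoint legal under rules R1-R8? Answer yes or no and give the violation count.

bar 0: v0=G3 v1=G4 v2=D5 (P5)
bar 1: v0=F3 v1=C4 v2=E4 (M7)
bar 2: v0=A3 v1=F4 v2=E5 (P5)
bar 3: v0=G3 v1=A3 v2=B4 (M3)
bar 4: v0=A3 v1=F4 v2=C5 (m3)
bar 5: v0=G3 v1=G4 v2=D5 (P5)
  R2 @ bar1.0: G3/G4 P8 -> F3/C4 P5 similar
  R4 @ bar1.0: F3/E4 M7 untreated
  R7 @ bar1.0: D5->E4 leap 10st
  R2 @ bar2.0: F3/E4 M7 -> A3/E5 P5 similar
  R4 @ bar3.0: G3/A3 M2 untreated
  R2 @ bar4.0: A3/B4 M2 -> F4/C5 P5 similar
  R1 @ bar5.0: F4/C5 P5 -> G4/D5 P5 similar

No (7 violations)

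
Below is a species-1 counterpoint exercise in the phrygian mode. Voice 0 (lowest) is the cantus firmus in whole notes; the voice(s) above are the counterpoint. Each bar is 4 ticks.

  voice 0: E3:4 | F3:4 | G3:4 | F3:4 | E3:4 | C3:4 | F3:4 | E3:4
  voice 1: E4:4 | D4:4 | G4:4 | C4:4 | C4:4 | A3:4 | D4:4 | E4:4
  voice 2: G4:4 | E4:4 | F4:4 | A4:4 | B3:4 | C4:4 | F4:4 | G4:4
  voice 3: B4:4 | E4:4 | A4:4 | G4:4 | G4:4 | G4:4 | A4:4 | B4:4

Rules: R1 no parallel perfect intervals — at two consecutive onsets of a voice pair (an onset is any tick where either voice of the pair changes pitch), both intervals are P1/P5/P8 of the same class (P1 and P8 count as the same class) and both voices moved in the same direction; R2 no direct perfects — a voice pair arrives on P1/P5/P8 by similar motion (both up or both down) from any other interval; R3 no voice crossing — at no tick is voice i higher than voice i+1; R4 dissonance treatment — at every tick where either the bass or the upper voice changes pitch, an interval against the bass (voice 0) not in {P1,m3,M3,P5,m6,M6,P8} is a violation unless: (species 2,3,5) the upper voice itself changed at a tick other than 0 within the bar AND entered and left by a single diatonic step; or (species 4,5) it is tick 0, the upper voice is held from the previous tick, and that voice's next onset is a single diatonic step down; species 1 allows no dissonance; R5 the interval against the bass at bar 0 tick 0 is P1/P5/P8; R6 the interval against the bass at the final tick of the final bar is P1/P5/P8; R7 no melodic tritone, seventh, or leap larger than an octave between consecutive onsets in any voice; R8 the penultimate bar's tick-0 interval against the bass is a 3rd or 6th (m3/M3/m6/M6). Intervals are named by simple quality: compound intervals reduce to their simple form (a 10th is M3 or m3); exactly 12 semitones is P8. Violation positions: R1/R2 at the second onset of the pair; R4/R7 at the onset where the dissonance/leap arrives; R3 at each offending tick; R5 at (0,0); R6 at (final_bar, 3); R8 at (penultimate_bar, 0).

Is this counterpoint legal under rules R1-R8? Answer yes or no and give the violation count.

bar 0: v0=E3 v1=E4 v2=G4 v3=B4 (P5)
bar 1: v0=F3 v1=D4 v2=E4 v3=E4 (M7)
bar 2: v0=G3 v1=G4 v2=F4 v3=A4 (M2)
bar 3: v0=F3 v1=C4 v2=A4 v3=G4 (M2)
bar 4: v0=E3 v1=C4 v2=B3 v3=G4 (m3)
bar 5: v0=C3 v1=A3 v2=C4 v3=G4 (P5)
bar 6: v0=F3 v1=D4 v2=F4 v3=A4 (M3)
bar 7: v0=E3 v1=E4 v2=G4 v3=B4 (P5)
  R5 @ bar0.0: opens on m3
  R2 @ bar1.0: G4/B4 M3 -> E4/E4 P1 similar
  R4 @ bar1.0: F3/E4 M7 untreated
  R4 @ bar1.0: F3/E4 M7 untreated
  R2 @ bar2.0: F3/D4 M6 -> G3/G4 P8 similar
  R3 @ bar2.0: G4 above F4
  R4 @ bar2.0: G3/F4 m7 untreated
  R4 @ bar2.0: G3/A4 M2 untreated
  R3 @ bar2.1: G4 above F4
  R3 @ bar2.2: G4 above F4
  R3 @ bar2.3: G4 above F4
  R2 @ bar3.0: G3/G4 P8 -> F3/C4 P5 similar
  R2 @ bar3.0: G4/A4 M2 -> C4/G4 P5 similar
  R3 @ bar3.0: A4 above G4
  R4 @ bar3.0: F3/G4 M2 untreated
  R3 @ bar3.1: A4 above G4
  R3 @ bar3.2: A4 above G4
  R3 @ bar3.3: A4 above G4
  R2 @ bar4.0: F3/A4 M3 -> E3/B3 P5 similar
  R3 @ bar4.0: C4 above B3
  R7 @ bar4.0: A4->B3 leap 10st
  R3 @ bar4.1: C4 above B3
  R3 @ bar4.2: C4 above B3
  R3 @ bar4.3: C4 above B3
  R1 @ bar6.0: C3/C4 P8 -> F3/F4 P8 similar
  R2 @ bar6.0: A3/G4 m7 -> D4/A4 P5 similar
  R8 @ bar6.0: penult P8 not 3rd/6th
  R1 @ bar7.0: D4/A4 P5 -> E4/B4 P5 similar
  R6 @ bar7.3: closes on m3

No (29 violations)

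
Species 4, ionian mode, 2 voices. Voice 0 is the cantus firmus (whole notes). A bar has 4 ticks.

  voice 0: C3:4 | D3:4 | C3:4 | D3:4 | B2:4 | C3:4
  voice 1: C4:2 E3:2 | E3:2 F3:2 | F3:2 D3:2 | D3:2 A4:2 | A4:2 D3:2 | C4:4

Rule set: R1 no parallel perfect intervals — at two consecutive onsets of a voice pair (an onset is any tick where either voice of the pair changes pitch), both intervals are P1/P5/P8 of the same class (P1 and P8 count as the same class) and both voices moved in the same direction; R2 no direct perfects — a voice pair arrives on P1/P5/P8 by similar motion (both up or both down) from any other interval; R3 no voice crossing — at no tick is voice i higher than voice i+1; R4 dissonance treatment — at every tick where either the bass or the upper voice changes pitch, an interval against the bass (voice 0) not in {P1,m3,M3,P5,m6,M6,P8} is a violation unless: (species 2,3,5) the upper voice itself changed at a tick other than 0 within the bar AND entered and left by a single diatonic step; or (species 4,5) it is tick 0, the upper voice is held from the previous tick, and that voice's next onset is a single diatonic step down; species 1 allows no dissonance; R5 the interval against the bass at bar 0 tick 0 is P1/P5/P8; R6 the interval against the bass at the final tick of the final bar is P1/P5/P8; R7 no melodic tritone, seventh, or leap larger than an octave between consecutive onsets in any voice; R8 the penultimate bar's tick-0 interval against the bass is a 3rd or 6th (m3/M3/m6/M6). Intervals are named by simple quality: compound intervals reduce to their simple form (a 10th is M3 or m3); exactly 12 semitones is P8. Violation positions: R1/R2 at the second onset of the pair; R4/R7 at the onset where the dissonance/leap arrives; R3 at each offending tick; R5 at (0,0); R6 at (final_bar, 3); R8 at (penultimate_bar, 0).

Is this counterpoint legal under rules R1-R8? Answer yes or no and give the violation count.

bar 0: v0=C3 v1=C4 (P8)
bar 1: v0=D3 v1=E3 (M2)
bar 2: v0=C3 v1=F3 (P4)
bar 3: v0=D3 v1=D3 (P1)
bar 4: v0=B2 v1=A4 (m7)
bar 5: v0=C3 v1=C4 (P8)
  R4 @ bar1.0: D3/E3 M2 untreated
  R4 @ bar2.0: C3/F3 P4 untreated
  R4 @ bar2.2: C3/D3 M2 untreated
  R7 @ bar3.2: D3->A4 leap 19st
  R4 @ bar4.0: B2/A4 m7 untreated
  R8 @ bar4.0: penult m7 not 3rd/6th
  R7 @ bar4.2: A4->D3 leap 19st
  R2 @ bar5.0: B2/D3 m3 -> C3/C4 P8 similar
  R7 @ bar5.0: D3->C4 leap 10st

No (9 violations)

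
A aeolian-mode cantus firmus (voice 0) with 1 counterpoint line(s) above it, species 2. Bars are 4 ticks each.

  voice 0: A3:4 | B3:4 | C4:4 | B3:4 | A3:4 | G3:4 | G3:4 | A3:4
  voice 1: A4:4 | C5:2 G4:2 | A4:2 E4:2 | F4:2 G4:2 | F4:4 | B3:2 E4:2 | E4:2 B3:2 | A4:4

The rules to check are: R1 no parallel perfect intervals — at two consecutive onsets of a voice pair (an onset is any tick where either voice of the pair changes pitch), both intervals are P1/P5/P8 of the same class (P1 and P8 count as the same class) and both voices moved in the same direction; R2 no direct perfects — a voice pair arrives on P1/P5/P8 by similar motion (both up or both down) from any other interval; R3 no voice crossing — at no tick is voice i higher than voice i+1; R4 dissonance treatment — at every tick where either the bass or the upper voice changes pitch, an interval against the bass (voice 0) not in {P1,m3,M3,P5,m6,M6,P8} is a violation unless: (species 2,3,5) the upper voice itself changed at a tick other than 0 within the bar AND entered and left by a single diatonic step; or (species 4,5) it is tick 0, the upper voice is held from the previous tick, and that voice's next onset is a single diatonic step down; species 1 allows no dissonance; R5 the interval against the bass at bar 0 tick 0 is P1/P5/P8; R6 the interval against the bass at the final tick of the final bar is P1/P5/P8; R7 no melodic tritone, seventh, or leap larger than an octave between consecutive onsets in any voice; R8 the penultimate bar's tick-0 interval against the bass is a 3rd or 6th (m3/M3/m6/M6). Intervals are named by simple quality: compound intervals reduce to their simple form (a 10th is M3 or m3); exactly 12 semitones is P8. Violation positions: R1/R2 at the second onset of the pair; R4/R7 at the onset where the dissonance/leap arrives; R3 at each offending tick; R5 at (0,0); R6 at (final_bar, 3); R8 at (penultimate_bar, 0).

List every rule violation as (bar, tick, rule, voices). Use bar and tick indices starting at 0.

(1, 0, R4, (0, 1))
(3, 0, R4, (0, 1))
(5, 0, R7, (1,))
(7, 0, R2, (0, 1))
(7, 0, R7, (1,))

bar 0: v0=A3 v1=A4 downbeat P8
bar 1: v0=B3 v1=C5 downbeat m2
bar 2: v0=C4 v1=A4 downbeat M6
bar 3: v0=B3 v1=F4 downbeat TT
bar 4: v0=A3 v1=F4 downbeat m6
bar 5: v0=G3 v1=B3 downbeat M3
bar 6: v0=G3 v1=E4 downbeat M6
bar 7: v0=A3 v1=A4 downbeat P8
  -> R4 @ bar 1 tick 0 v(0, 1): B3/C5 m2 untreated
  -> R4 @ bar 3 tick 0 v(0, 1): B3/F4 TT untreated
  -> R7 @ bar 5 tick 0 v(1,): F4->B3 leap 6st
  -> R2 @ bar 7 tick 0 v(0, 1): G3/B3 M3 -> A3/A4 P8 similar
  -> R7 @ bar 7 tick 0 v(1,): B3->A4 leap 10st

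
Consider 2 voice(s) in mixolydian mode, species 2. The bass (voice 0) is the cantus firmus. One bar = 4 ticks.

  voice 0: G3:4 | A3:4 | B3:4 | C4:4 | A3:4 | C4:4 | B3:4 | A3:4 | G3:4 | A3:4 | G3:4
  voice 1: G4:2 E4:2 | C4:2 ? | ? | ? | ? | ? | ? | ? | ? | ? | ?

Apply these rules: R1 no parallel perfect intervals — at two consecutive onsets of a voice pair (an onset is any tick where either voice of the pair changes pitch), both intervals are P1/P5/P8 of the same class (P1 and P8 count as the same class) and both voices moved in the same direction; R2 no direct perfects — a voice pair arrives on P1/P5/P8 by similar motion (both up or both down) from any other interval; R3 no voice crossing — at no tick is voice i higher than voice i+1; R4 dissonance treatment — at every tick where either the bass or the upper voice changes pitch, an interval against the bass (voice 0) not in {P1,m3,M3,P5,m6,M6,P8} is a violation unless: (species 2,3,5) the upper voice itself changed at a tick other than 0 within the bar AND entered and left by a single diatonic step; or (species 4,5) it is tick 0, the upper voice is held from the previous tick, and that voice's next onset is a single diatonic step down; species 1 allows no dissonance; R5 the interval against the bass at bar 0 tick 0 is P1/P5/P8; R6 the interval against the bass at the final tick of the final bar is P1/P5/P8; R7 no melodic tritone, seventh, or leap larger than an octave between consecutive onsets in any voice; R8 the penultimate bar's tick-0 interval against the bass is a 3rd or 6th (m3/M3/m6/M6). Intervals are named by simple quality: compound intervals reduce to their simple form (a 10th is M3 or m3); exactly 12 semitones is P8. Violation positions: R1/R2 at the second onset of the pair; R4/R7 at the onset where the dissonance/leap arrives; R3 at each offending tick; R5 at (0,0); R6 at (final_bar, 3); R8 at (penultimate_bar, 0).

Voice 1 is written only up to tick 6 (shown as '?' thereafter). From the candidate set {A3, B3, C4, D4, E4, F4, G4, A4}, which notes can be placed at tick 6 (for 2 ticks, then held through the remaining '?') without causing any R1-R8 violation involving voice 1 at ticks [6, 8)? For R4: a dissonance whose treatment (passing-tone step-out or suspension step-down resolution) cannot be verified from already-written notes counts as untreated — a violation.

{A3, A4, C4, E4, F4}

A3: legal
B3: violates R4
C4: legal
D4: violates R4
E4: legal
F4: legal
G4: violates R4
A4: legal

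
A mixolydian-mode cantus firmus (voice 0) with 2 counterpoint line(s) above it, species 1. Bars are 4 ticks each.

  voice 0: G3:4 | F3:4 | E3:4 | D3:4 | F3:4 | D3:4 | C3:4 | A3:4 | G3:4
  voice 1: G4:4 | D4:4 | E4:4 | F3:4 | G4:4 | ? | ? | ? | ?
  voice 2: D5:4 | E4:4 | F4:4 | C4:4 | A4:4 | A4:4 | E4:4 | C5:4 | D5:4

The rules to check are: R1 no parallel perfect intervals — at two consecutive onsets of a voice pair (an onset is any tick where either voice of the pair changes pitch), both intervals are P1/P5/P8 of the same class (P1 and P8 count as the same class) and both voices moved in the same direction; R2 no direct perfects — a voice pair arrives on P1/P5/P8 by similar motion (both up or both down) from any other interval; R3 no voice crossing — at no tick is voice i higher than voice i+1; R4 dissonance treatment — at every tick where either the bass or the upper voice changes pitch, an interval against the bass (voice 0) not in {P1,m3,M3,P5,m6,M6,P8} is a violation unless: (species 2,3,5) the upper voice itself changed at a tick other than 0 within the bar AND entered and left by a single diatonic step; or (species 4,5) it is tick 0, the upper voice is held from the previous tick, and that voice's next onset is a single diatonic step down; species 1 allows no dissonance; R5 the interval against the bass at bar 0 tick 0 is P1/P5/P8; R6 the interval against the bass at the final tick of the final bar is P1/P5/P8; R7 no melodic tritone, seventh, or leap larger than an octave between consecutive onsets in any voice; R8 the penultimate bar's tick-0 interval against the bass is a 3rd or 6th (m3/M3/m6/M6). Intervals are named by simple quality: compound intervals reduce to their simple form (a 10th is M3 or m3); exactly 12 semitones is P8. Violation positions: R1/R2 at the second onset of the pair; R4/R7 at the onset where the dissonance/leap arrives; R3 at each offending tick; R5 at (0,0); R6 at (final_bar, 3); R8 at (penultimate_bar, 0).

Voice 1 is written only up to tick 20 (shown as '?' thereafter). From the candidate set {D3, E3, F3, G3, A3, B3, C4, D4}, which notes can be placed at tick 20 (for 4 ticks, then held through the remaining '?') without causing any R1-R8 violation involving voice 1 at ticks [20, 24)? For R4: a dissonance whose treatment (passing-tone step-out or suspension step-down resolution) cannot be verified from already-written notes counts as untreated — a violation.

{B3}

D3: violates R2,R7
E3: violates R4,R7
F3: violates R7
G3: violates R4
A3: violates R2,R7
B3: legal
C4: violates R4
D4: violates R2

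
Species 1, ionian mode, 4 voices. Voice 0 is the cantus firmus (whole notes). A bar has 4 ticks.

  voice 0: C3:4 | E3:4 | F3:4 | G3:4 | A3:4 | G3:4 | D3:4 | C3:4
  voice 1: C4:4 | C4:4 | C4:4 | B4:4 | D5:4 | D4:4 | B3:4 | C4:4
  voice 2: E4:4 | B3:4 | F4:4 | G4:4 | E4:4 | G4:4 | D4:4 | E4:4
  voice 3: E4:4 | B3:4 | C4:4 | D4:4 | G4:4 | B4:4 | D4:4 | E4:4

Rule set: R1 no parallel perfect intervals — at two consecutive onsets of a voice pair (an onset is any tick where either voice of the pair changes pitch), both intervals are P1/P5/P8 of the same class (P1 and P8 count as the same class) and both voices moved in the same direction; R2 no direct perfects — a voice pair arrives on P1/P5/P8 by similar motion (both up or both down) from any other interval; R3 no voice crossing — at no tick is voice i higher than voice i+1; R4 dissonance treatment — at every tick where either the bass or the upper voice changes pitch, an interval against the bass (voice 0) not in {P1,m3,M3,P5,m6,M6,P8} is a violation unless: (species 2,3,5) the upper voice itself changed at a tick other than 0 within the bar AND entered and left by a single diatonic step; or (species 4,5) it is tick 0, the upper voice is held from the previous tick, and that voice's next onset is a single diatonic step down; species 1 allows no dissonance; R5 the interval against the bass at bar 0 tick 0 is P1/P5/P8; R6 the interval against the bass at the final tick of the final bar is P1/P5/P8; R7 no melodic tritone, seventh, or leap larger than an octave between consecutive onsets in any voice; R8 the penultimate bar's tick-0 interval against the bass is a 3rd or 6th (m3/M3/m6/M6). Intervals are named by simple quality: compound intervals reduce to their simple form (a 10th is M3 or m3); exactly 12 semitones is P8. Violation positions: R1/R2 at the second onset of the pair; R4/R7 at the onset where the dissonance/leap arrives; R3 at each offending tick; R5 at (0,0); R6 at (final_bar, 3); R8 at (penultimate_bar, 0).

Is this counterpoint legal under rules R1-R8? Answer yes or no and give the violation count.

No (41 violations)

bar 0: v0=C3 v1=C4 v2=E4 v3=E4 (M3)
bar 1: v0=E3 v1=C4 v2=B3 v3=B3 (P5)
bar 2: v0=F3 v1=C4 v2=F4 v3=C4 (P5)
bar 3: v0=G3 v1=B4 v2=G4 v3=D4 (P5)
bar 4: v0=A3 v1=D5 v2=E4 v3=G4 (m7)
bar 5: v0=G3 v1=D4 v2=G4 v3=B4 (M3)
bar 6: v0=D3 v1=B3 v2=D4 v3=D4 (P8)
bar 7: v0=C3 v1=C4 v2=E4 v3=E4 (M3)
  R5 @ bar0.0: opens on M3
  R5 @ bar0.0: opens on M3
  R1 @ bar1.0: E4/E4 P1 -> B3/B3 P1 similar
  R3 @ bar1.0: C4 above B3
  R3 @ bar1.1: C4 above B3
  R3 @ bar1.2: C4 above B3
  R3 @ bar1.3: C4 above B3
  R1 @ bar2.0: E3/B3 P5 -> F3/C4 P5 similar
  R2 @ bar2.0: E3/B3 P5 -> F3/F4 P8 similar
  R3 @ bar2.0: F4 above C4
  R7 @ bar2.0: B3->F4 leap 6st
  R3 @ bar2.1: F4 above C4
  R3 @ bar2.2: F4 above C4
  R3 @ bar2.3: F4 above C4
  R1 @ bar3.0: F3/F4 P8 -> G3/G4 P8 similar
  R1 @ bar3.0: F3/C4 P5 -> G3/D4 P5 similar
  R3 @ bar3.0: B4 above G4
  R3 @ bar3.0: G4 above D4
  R7 @ bar3.0: C4->B4 leap 11st
  R3 @ bar3.1: B4 above G4
  R3 @ bar3.1: G4 above D4
  R3 @ bar3.2: B4 above G4
  R3 @ bar3.2: G4 above D4
  R3 @ bar3.3: B4 above G4
  R3 @ bar3.3: G4 above D4
  R2 @ bar4.0: B4/D4 M6 -> D5/G4 P5 similar
  R3 @ bar4.0: D5 above E4
  R4 @ bar4.0: A3/D5 P4 untreated
  R4 @ bar4.0: A3/G4 m7 untreated
  R3 @ bar4.1: D5 above E4
  R3 @ bar4.2: D5 above E4
  R3 @ bar4.3: D5 above E4
  R2 @ bar5.0: A3/D5 P4 -> G3/D4 P5 similar
  R1 @ bar6.0: G3/G4 P8 -> D3/D4 P8 similar
  R2 @ bar6.0: G3/B4 M3 -> D3/D4 P8 similar
  R2 @ bar6.0: G4/B4 M3 -> D4/D4 P1 similar
  R8 @ bar6.0: penult P8 not 3rd/6th
  R8 @ bar6.0: penult P8 not 3rd/6th
  R1 @ bar7.0: D4/D4 P1 -> E4/E4 P1 similar
  R6 @ bar7.3: closes on M3
  R6 @ bar7.3: closes on M3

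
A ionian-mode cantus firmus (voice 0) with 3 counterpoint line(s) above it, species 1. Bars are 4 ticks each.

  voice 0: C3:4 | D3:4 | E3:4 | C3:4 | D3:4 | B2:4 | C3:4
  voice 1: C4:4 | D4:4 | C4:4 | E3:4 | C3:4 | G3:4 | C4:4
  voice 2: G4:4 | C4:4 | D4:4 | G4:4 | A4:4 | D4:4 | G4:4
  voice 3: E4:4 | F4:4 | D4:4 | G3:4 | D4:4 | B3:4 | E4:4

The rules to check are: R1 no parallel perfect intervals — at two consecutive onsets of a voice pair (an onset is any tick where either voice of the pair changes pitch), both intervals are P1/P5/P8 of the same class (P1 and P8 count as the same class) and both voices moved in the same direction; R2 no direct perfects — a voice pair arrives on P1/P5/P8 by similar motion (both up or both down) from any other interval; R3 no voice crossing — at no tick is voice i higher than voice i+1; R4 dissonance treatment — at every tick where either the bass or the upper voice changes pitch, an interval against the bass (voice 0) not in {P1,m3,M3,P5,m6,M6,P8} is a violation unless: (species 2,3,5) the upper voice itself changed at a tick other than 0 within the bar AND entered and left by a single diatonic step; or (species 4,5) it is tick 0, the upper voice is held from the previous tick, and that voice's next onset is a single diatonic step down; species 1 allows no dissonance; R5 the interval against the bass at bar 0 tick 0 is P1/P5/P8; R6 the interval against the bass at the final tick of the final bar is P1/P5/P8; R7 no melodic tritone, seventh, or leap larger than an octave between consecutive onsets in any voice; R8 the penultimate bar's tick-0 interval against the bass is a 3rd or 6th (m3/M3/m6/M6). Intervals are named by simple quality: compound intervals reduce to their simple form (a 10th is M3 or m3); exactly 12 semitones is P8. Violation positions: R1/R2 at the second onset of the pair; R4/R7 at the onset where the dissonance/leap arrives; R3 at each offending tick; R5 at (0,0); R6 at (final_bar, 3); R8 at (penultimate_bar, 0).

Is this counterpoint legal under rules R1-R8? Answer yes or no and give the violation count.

bar 0: v0=C3 v1=C4 v2=G4 v3=E4 (M3)
bar 1: v0=D3 v1=D4 v2=C4 v3=F4 (m3)
bar 2: v0=E3 v1=C4 v2=D4 v3=D4 (m7)
bar 3: v0=C3 v1=E3 v2=G4 v3=G3 (P5)
bar 4: v0=D3 v1=C3 v2=A4 v3=D4 (P8)
bar 5: v0=B2 v1=G3 v2=D4 v3=B3 (P8)
bar 6: v0=C3 v1=C4 v2=G4 v3=E4 (M3)
  R3 @ bar0.0: G4 above E4
  R5 @ bar0.0: opens on M3
  R3 @ bar0.1: G4 above E4
  R3 @ bar0.2: G4 above E4
  R3 @ bar0.3: G4 above E4
  R1 @ bar1.0: C3/C4 P8 -> D3/D4 P8 similar
  R3 @ bar1.0: D4 above C4
  R4 @ bar1.0: D3/C4 m7 untreated
  R3 @ bar1.1: D4 above C4
  R3 @ bar1.2: D4 above C4
  R3 @ bar1.3: D4 above C4
  R4 @ bar2.0: E3/D4 m7 untreated
  R4 @ bar2.0: E3/D4 m7 untreated
  R2 @ bar3.0: E3/D4 m7 -> C3/G3 P5 similar
  R3 @ bar3.0: G4 above G3
  R3 @ bar3.1: G4 above G3
  R3 @ bar3.2: G4 above G3
  R3 @ bar3.3: G4 above G3
  R1 @ bar4.0: C3/G4 P5 -> D3/A4 P5 similar
  R2 @ bar4.0: C3/G3 P5 -> D3/D4 P8 similar
  R2 @ bar4.0: G4/G3 P8 -> A4/D4 P5 similar
  R3 @ bar4.0: D3 above C3
  R3 @ bar4.0: A4 above D4
  R4 @ bar4.0: D3/C3 M2 untreated
  R3 @ bar4.1: D3 above C3
  R3 @ bar4.1: A4 above D4
  R3 @ bar4.2: D3 above C3
  R3 @ bar4.2: A4 above D4
  R3 @ bar4.3: D3 above C3
  R3 @ bar4.3: A4 above D4
  R1 @ bar5.0: D3/D4 P8 -> B2/B3 P8 similar
  R3 @ bar5.0: D4 above B3
  R8 @ bar5.0: penult P8 not 3rd/6th
  R3 @ bar5.1: D4 above B3
  R3 @ bar5.2: D4 above B3
  R3 @ bar5.3: D4 above B3
  R1 @ bar6.0: G3/D4 P5 -> C4/G4 P5 similar
  R2 @ bar6.0: B2/G3 m6 -> C3/C4 P8 similar
  R2 @ bar6.0: B2/D4 m3 -> C3/G4 P5 similar
  R3 @ bar6.0: G4 above E4
  R3 @ bar6.1: G4 above E4
  R3 @ bar6.2: G4 above E4
  R3 @ bar6.3: G4 above E4
  R6 @ bar6.3: closes on M3

No (44 violations)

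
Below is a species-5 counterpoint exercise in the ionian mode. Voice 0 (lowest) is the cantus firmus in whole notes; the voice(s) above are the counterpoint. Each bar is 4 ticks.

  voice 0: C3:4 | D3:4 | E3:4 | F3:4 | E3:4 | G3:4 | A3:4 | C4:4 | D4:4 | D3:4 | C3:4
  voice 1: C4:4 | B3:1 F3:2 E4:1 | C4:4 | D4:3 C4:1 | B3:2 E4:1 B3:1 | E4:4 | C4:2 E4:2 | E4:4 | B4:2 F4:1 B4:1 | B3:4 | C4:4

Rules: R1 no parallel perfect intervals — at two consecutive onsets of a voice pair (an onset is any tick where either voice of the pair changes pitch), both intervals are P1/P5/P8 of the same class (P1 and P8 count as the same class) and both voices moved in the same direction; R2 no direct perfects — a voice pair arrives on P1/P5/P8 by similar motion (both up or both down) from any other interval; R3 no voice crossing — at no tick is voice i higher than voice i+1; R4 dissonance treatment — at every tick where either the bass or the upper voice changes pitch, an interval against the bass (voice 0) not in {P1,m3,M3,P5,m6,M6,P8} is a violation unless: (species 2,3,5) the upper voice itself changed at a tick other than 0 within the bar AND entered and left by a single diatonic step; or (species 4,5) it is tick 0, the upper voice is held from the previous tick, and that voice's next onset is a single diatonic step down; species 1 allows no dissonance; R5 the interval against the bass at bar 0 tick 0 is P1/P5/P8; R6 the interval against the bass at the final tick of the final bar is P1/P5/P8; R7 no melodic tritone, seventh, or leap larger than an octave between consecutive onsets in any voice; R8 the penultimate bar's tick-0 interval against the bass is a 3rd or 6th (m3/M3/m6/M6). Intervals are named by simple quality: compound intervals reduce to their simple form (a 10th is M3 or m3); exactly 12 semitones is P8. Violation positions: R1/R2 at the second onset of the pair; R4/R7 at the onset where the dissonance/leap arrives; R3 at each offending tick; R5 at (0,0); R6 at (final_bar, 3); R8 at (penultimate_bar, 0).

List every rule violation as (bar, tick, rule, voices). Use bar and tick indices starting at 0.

bar 0: v0=C3 v1=C4 downbeat P8
bar 1: v0=D3 v1=B3 downbeat M6
bar 2: v0=E3 v1=C4 downbeat m6
bar 3: v0=F3 v1=D4 downbeat M6
bar 4: v0=E3 v1=B3 downbeat P5
bar 5: v0=G3 v1=E4 downbeat M6
bar 6: v0=A3 v1=C4 downbeat m3
bar 7: v0=C4 v1=E4 downbeat M3
bar 8: v0=D4 v1=B4 downbeat M6
bar 9: v0=D3 v1=B3 downbeat M6
bar 10: v0=C3 v1=C4 downbeat P8
  -> R7 @ bar 1 tick 1 v(1,): B3->F3 leap 6st
  -> R4 @ bar 1 tick 3 v(0, 1): D3/E4 M2 untreated
  -> R7 @ bar 1 tick 3 v(1,): F3->E4 leap 11st
  -> R1 @ bar 4 tick 0 v(0, 1): F3/C4 P5 -> E3/B3 P5 similar
  -> R7 @ bar 8 tick 2 v(1,): B4->F4 leap 6st
  -> R7 @ bar 8 tick 3 v(1,): F4->B4 leap 6st

(1, 1, R7, (1,))
(1, 3, R4, (0, 1))
(1, 3, R7, (1,))
(4, 0, R1, (0, 1))
(8, 2, R7, (1,))
(8, 3, R7, (1,))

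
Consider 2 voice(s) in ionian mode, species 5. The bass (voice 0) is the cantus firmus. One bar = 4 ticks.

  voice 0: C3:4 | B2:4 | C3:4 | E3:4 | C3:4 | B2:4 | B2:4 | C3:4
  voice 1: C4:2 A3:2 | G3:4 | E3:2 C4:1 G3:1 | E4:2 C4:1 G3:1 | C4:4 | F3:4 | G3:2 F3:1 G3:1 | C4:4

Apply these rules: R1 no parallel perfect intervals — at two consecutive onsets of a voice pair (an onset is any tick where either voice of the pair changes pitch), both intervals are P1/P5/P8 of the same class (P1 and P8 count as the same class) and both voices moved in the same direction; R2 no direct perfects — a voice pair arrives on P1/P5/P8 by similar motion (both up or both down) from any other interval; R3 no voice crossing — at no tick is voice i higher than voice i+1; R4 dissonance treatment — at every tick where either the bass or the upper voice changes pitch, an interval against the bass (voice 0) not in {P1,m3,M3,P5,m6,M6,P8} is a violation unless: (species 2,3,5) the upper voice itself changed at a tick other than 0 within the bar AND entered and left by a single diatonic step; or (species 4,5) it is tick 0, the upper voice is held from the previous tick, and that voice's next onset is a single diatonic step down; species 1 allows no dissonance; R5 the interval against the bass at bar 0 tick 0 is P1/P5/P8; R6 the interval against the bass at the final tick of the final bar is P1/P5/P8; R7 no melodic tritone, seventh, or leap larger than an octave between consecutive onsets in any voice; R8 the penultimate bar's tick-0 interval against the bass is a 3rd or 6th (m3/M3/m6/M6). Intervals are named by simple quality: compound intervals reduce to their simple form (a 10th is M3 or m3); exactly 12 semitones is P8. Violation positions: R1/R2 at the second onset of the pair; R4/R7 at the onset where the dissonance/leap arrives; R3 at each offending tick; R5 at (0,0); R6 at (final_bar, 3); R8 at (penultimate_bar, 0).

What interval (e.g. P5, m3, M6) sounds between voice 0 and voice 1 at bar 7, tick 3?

voice 0=C3 voice 1=C4 -> P8

P8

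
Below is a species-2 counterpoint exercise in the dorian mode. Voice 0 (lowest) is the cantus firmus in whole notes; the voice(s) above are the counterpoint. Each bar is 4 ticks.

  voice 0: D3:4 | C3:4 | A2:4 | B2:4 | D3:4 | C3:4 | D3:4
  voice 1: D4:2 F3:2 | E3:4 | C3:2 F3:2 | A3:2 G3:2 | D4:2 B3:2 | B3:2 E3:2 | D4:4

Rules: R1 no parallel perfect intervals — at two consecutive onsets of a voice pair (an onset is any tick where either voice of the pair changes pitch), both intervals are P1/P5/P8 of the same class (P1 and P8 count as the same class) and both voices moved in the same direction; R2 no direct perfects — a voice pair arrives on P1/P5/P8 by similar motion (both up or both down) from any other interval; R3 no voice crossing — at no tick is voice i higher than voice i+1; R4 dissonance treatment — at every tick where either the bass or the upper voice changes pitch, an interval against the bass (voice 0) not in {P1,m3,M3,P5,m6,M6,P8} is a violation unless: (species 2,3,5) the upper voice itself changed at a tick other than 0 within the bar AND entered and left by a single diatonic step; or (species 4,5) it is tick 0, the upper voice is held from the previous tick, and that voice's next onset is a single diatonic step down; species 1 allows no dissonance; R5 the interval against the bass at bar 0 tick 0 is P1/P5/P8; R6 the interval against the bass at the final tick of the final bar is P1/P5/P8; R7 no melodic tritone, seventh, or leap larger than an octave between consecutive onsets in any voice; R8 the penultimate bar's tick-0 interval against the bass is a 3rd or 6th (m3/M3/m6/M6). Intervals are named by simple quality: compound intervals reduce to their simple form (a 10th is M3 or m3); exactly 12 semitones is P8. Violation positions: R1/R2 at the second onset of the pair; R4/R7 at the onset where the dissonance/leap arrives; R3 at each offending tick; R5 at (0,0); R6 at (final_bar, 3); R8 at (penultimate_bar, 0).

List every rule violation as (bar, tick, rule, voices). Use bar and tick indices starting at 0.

(3, 0, R4, (0, 1))
(4, 0, R2, (0, 1))
(5, 0, R4, (0, 1))
(5, 0, R8, (0, 1))
(6, 0, R2, (0, 1))
(6, 0, R7, (1,))

bar 0: v0=D3 v1=D4 downbeat P8
bar 1: v0=C3 v1=E3 downbeat M3
bar 2: v0=A2 v1=C3 downbeat m3
bar 3: v0=B2 v1=A3 downbeat m7
bar 4: v0=D3 v1=D4 downbeat P8
bar 5: v0=C3 v1=B3 downbeat M7
bar 6: v0=D3 v1=D4 downbeat P8
  -> R4 @ bar 3 tick 0 v(0, 1): B2/A3 m7 untreated
  -> R2 @ bar 4 tick 0 v(0, 1): B2/G3 m6 -> D3/D4 P8 similar
  -> R4 @ bar 5 tick 0 v(0, 1): C3/B3 M7 untreated
  -> R8 @ bar 5 tick 0 v(0, 1): penult M7 not 3rd/6th
  -> R2 @ bar 6 tick 0 v(0, 1): C3/E3 M3 -> D3/D4 P8 similar
  -> R7 @ bar 6 tick 0 v(1,): E3->D4 leap 10st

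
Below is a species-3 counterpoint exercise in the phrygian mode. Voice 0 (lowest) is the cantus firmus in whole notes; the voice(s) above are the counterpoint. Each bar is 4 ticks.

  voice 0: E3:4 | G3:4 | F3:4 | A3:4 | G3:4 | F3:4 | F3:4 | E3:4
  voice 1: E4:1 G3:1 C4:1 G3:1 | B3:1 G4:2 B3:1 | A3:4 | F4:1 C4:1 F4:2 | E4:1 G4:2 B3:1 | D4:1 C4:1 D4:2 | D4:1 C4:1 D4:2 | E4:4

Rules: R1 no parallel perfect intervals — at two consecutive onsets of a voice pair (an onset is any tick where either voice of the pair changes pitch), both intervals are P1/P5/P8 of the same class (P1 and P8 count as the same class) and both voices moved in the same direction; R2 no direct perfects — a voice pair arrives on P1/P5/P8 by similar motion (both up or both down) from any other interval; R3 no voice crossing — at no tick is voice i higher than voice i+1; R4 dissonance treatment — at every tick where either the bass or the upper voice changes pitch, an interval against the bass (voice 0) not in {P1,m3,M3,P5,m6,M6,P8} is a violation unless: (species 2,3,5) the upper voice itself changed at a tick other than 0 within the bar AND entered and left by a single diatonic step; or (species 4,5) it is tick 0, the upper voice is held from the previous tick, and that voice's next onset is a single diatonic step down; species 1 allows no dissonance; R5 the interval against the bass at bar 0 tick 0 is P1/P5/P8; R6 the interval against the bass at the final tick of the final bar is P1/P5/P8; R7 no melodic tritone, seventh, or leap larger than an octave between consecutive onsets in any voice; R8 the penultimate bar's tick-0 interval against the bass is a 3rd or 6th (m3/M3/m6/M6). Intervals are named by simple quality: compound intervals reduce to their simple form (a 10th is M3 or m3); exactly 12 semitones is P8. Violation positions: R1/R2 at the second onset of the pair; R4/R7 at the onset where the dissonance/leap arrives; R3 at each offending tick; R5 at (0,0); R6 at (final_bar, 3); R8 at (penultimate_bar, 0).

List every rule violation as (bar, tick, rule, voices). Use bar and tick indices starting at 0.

bar 0: v0=E3 v1=E4 downbeat P8
bar 1: v0=G3 v1=B3 downbeat M3
bar 2: v0=F3 v1=A3 downbeat M3
bar 3: v0=A3 v1=F4 downbeat m6
bar 4: v0=G3 v1=E4 downbeat M6
bar 5: v0=F3 v1=D4 downbeat M6
bar 6: v0=F3 v1=D4 downbeat M6
bar 7: v0=E3 v1=E4 downbeat P8

No violations across 8 bars (E3..E3 vs E4..E4).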